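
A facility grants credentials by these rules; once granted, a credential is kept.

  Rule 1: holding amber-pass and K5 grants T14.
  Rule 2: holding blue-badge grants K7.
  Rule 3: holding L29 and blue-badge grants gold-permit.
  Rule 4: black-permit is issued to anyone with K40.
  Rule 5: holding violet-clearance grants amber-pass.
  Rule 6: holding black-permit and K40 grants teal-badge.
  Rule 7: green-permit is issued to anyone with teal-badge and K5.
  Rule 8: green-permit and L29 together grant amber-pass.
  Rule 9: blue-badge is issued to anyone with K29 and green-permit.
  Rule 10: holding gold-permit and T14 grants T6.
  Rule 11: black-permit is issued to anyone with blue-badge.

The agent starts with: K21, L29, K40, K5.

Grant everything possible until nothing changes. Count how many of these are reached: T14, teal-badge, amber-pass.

Holding K40 grants black-permit (Rule 4).
Holding black-permit and K40 grants teal-badge (Rule 6).
Holding teal-badge and K5 grants green-permit (Rule 7).
Holding green-permit and L29 grants amber-pass (Rule 8).
Holding amber-pass and K5 grants T14 (Rule 1).
T14: reached.
teal-badge: reached.
amber-pass: reached.
All 3 are reached.

3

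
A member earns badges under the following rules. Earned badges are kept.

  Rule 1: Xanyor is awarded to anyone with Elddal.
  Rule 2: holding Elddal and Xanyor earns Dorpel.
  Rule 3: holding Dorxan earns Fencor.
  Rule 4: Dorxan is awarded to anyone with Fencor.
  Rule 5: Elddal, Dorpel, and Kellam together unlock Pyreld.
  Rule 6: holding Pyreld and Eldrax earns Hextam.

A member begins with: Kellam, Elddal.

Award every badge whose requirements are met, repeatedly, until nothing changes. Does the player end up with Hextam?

No

Hextam would need Pyreld and Eldrax (Rule 6), but Eldrax is never earned.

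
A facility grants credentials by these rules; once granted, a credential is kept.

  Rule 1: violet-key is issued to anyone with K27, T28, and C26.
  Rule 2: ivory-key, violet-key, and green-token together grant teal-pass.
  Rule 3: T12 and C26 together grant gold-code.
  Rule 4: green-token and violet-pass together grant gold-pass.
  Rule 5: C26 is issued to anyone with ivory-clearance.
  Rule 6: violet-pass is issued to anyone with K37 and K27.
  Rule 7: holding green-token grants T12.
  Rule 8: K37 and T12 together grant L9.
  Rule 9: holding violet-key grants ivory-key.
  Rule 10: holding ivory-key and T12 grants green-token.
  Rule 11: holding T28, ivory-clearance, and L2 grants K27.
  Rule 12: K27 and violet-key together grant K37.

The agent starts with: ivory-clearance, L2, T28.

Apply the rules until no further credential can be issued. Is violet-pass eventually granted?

Yes

Holding T28, ivory-clearance, and L2 grants K27 (Rule 11).
Holding ivory-clearance grants C26 (Rule 5).
Holding K27, T28, and C26 grants violet-key (Rule 1).
Holding K27 and violet-key grants K37 (Rule 12).
Holding K37 and K27 grants violet-pass (Rule 6).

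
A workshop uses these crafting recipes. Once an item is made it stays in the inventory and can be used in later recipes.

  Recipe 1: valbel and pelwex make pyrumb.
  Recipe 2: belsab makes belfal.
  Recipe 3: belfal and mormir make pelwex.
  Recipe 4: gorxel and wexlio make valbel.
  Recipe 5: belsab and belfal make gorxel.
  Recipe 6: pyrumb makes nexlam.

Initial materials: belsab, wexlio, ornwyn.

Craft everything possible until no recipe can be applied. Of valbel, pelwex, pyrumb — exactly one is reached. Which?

Using Recipe 2, belsab makes belfal.
Using Recipe 5, belsab and belfal make gorxel.
gorxel and wexlio → valbel (Recipe 4).
pyrumb would need valbel and pelwex (Recipe 1), but pelwex is never obtained. pelwex would need belfal and mormir (Recipe 3), but mormir is never obtained.

valbel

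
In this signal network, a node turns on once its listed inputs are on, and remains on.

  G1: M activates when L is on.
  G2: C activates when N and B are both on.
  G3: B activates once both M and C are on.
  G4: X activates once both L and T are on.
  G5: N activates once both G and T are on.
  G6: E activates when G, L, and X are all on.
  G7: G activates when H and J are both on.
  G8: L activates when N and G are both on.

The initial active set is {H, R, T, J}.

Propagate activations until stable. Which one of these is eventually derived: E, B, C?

E

G7: H and J on → G on.
G5: G and T on → N on.
G8: N and G on → L on.
L and T are on, so X activates (G4).
G, L, and X are on, so E activates (G6).
B would need M and C (G3), but C never turns on. C would need N and B (G2), but B never turns on.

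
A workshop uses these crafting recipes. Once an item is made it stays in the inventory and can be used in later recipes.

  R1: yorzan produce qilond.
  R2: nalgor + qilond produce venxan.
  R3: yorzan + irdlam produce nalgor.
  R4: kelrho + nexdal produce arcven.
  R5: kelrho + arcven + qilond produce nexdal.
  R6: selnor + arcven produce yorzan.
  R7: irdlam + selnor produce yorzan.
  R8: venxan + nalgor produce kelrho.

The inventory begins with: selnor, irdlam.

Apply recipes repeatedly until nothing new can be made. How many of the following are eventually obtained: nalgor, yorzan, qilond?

3

irdlam + selnor → yorzan (R7).
Using R3, yorzan and irdlam make nalgor.
yorzan → qilond (R1).
nalgor: reached.
yorzan: reached.
qilond: reached.
All 3 are reached.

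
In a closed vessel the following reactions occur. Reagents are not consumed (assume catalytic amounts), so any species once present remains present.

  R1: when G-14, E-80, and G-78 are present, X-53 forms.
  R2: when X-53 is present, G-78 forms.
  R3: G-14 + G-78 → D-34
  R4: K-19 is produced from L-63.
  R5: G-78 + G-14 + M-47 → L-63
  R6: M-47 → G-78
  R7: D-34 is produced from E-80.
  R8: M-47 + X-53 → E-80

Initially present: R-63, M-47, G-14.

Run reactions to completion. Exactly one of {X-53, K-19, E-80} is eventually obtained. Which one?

M-47 present → G-78 forms (R6).
G-78, G-14, and M-47 present → L-63 forms (R5).
L-63 present → K-19 forms (R4).
X-53 would need G-14, E-80, and G-78 (R1), but E-80 never forms. E-80 would need M-47 and X-53 (R8), but X-53 never forms.

K-19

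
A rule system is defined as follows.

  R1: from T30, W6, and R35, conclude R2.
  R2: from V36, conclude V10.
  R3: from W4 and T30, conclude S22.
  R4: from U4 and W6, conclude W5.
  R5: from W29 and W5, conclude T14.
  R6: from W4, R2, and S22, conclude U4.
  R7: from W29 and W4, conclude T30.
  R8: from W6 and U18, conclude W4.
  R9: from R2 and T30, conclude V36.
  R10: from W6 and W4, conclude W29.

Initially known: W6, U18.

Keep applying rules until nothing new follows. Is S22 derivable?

W6 and U18 hold, so W4 follows (R8).
W6 and W4 hold, so W29 follows (R10).
W29 and W4 hold, so T30 follows (R7).
From W4 and T30, R3 gives S22.

Yes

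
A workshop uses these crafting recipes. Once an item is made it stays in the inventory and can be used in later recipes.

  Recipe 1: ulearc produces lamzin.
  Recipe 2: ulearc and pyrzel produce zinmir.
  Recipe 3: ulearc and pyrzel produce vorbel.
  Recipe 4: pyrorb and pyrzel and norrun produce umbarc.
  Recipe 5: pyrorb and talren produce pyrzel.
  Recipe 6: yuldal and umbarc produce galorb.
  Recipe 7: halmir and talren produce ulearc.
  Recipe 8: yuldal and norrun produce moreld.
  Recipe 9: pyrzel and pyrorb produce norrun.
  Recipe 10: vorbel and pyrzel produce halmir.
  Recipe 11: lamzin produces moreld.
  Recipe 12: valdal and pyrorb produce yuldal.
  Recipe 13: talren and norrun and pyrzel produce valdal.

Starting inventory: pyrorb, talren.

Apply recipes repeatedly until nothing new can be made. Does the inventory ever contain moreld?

pyrorb and talren → pyrzel (Recipe 5).
pyrzel and pyrorb → norrun (Recipe 9).
Using Recipe 13, talren, norrun, and pyrzel make valdal.
valdal and pyrorb → yuldal (Recipe 12).
Using Recipe 8, yuldal and norrun make moreld.

Yes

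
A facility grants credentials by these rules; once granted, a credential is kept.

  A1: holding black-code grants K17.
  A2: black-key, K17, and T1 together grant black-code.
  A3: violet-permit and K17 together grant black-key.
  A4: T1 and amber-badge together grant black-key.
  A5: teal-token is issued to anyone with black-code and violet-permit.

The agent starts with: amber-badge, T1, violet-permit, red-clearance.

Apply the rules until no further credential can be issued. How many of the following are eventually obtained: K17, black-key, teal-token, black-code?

Holding T1 and amber-badge grants black-key (A4).
K17 would need black-code (A1), but black-code is never granted.
black-key: reached.
teal-token would need black-code and violet-permit (A5), but black-code is never granted.
black-code would need black-key, K17, and T1 (A2), but K17 is never granted.
Reached: black-key — 1 of the 4.

1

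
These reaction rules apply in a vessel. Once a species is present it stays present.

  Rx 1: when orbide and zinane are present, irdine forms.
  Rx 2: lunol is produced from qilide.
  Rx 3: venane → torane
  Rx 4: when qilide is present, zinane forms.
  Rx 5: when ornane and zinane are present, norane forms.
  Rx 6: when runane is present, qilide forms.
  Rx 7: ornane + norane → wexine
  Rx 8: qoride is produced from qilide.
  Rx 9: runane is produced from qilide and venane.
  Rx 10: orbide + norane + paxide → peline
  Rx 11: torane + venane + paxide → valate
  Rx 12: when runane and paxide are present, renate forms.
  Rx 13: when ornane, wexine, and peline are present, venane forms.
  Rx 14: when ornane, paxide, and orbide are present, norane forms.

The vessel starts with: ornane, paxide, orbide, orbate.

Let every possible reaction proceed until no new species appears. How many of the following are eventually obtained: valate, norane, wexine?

ornane, paxide, and orbide present → norane forms (Rx 14).
orbide, norane, and paxide present → peline forms (Rx 10).
ornane and norane present → wexine forms (Rx 7).
ornane, wexine, and peline present → venane forms (Rx 13).
venane present → torane forms (Rx 3).
torane, venane, and paxide present → valate forms (Rx 11).
valate: reached.
norane: reached.
wexine: reached.
All 3 are reached.

3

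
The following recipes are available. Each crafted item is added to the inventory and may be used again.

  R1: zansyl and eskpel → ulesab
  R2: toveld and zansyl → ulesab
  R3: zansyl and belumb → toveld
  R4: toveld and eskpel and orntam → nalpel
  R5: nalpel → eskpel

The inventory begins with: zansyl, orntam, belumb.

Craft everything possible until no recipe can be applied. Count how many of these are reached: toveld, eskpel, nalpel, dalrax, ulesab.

zansyl and belumb → toveld (R3).
Using R2, toveld and zansyl make ulesab.
toveld: reached.
eskpel would need nalpel (R5), but nalpel is never obtained.
nalpel would need toveld, eskpel, and orntam (R4), but eskpel is never obtained.
No rule produces dalrax, and it is not given.
ulesab: reached.
Reached: toveld and ulesab — 2 of the 5.

2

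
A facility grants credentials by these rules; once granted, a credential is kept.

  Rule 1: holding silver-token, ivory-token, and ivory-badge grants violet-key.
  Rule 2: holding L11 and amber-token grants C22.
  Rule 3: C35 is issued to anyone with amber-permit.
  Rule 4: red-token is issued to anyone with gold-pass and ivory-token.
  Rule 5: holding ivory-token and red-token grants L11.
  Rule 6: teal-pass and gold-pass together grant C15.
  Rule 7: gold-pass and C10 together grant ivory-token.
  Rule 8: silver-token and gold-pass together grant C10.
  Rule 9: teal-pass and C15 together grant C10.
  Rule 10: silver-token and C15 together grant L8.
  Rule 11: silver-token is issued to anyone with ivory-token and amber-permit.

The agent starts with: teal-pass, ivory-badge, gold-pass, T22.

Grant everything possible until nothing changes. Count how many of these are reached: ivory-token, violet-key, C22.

1

Holding teal-pass and gold-pass grants C15 (Rule 6).
Holding teal-pass and C15 grants C10 (Rule 9).
Holding gold-pass and C10 grants ivory-token (Rule 7).
ivory-token: reached.
violet-key would need silver-token, ivory-token, and ivory-badge (Rule 1), but silver-token is never granted.
C22 would need L11 and amber-token (Rule 2), but amber-token is never granted.
Reached: ivory-token — 1 of the 3.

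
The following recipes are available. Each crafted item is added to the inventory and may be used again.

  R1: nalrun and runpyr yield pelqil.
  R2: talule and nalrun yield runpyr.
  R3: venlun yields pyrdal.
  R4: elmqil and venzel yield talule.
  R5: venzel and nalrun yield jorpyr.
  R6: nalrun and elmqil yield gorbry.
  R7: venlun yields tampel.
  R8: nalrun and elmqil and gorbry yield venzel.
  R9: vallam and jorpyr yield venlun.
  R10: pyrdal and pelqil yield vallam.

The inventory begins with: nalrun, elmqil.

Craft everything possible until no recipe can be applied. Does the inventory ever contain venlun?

venlun would need vallam and jorpyr (R9), but vallam is never obtained.

No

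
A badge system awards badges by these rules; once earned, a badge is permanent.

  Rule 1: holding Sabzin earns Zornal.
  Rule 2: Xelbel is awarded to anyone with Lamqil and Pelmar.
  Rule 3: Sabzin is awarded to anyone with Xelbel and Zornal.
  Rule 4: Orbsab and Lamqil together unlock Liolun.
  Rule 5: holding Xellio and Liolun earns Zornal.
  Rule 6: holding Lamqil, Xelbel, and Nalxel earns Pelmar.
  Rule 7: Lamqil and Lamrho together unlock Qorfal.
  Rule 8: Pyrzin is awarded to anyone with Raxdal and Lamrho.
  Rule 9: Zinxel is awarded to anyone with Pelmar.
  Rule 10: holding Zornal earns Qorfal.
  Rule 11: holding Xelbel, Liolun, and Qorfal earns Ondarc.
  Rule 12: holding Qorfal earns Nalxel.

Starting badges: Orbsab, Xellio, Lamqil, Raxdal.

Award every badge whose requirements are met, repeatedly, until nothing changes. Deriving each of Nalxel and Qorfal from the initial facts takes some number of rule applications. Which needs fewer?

Qorfal: With Orbsab and Lamqil, Liolun is earned (Rule 4). With Xellio and Liolun, Zornal is earned (Rule 5). With Zornal, Qorfal is earned (Rule 10). [3 rule applications]
Nalxel: With Orbsab and Lamqil, Liolun is earned (Rule 4). With Xellio and Liolun, Zornal is earned (Rule 5). With Zornal, Qorfal is earned (Rule 10). With Qorfal, Nalxel is earned (Rule 12). [4 rule applications]
Qorfal needs fewer.

Qorfal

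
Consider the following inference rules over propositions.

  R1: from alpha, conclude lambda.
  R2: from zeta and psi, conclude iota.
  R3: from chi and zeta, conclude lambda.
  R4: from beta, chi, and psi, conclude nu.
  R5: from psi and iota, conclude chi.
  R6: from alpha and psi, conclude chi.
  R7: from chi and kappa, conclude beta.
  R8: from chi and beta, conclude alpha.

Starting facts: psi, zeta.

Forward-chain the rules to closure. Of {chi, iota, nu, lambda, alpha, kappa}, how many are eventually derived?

3

zeta and psi hold, so iota follows (R2).
psi and iota hold, so chi follows (R5).
From chi and zeta, R3 gives lambda.
chi: reached.
iota: reached.
nu would need beta, chi, and psi (R4), but beta is never established.
lambda: reached.
alpha would need chi and beta (R8), but beta is never established.
No rule produces kappa, and it is not given.
Reached: chi, iota, and lambda — 3 of the 6.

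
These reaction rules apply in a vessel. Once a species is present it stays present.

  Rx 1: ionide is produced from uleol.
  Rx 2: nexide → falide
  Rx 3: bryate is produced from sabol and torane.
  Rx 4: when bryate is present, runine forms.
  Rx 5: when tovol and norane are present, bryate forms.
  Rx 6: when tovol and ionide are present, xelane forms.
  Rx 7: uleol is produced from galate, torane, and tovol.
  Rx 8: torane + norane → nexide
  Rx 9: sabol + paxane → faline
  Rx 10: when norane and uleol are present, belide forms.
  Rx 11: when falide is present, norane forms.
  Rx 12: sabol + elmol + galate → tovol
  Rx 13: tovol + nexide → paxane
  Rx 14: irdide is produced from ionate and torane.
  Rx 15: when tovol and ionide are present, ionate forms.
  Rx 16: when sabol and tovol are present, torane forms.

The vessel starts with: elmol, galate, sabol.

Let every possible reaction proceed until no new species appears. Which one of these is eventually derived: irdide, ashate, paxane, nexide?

sabol, elmol, and galate present → tovol forms (Rx 12).
sabol and tovol present → torane forms (Rx 16).
galate, torane, and tovol present → uleol forms (Rx 7).
uleol present → ionide forms (Rx 1).
tovol and ionide present → ionate forms (Rx 15).
ionate and torane present → irdide forms (Rx 14).
No rule produces ashate, and it is not given. paxane would need tovol and nexide (Rx 13), but nexide never forms. nexide would need torane and norane (Rx 8), but norane never forms.

irdide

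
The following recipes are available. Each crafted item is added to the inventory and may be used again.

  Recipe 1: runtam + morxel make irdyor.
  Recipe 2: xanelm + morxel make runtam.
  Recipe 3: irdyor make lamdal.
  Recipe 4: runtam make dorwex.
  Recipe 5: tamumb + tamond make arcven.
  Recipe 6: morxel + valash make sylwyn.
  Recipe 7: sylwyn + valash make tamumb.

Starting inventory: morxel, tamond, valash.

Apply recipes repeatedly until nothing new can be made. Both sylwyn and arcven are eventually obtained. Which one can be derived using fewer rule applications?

sylwyn: Using Recipe 6, morxel and valash make sylwyn. [1 rule application]
arcven: Using Recipe 6, morxel and valash make sylwyn. sylwyn + valash → tamumb (Recipe 7). Using Recipe 5, tamumb and tamond make arcven. [3 rule applications]
sylwyn needs fewer.

sylwyn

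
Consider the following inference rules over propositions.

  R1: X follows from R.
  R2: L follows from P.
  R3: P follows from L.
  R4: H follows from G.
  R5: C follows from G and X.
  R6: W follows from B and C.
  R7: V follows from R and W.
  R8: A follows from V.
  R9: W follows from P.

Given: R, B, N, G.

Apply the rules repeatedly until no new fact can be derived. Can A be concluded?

Yes

From R, R1 gives X.
From G and X, R5 gives C.
B and C hold, so W follows (R6).
From R and W, R7 gives V.
V holds, so A follows (R8).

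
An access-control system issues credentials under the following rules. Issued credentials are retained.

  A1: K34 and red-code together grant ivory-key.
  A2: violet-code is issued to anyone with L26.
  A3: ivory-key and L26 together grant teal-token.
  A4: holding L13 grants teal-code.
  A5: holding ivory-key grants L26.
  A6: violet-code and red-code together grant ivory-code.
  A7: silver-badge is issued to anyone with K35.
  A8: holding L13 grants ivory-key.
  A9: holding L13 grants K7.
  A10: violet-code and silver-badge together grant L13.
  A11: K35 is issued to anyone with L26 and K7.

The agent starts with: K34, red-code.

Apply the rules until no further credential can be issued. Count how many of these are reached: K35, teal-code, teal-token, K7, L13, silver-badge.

Holding K34 and red-code grants ivory-key (A1).
Holding ivory-key grants L26 (A5).
Holding ivory-key and L26 grants teal-token (A3).
K35 would need L26 and K7 (A11), but K7 is never granted.
teal-code would need L13 (A4), but L13 is never granted.
teal-token: reached.
K7 would need L13 (A9), but L13 is never granted.
L13 would need violet-code and silver-badge (A10), but silver-badge is never granted.
silver-badge would need K35 (A7), but K35 is never granted.
Reached: teal-token — 1 of the 6.

1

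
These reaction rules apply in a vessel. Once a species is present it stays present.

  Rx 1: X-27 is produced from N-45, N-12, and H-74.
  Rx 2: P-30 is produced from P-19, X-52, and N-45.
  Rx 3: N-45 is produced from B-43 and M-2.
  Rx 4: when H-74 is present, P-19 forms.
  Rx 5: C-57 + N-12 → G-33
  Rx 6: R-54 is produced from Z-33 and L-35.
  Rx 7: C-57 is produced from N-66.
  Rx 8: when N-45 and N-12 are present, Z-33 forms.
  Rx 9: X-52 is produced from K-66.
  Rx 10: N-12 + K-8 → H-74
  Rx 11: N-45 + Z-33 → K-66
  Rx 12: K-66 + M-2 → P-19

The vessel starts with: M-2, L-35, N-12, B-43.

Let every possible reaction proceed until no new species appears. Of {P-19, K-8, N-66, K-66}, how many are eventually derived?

B-43 and M-2 present → N-45 forms (Rx 3).
N-45 and N-12 present → Z-33 forms (Rx 8).
N-45 and Z-33 present → K-66 forms (Rx 11).
K-66 and M-2 present → P-19 forms (Rx 12).
P-19: reached.
No rule produces K-8, and it is not given.
No rule produces N-66, and it is not given.
K-66: reached.
Reached: P-19 and K-66 — 2 of the 4.

2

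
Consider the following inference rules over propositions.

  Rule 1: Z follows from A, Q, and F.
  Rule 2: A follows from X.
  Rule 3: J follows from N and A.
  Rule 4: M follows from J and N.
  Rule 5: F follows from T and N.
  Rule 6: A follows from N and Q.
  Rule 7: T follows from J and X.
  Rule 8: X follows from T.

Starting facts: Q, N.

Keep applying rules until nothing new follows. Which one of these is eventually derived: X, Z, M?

N and Q hold, so A follows (Rule 6).
From N and A, Rule 3 gives J.
From J and N, Rule 4 gives M.
X would need T (Rule 8), but T is never established. Z would need A, Q, and F (Rule 1), but F is never established.

M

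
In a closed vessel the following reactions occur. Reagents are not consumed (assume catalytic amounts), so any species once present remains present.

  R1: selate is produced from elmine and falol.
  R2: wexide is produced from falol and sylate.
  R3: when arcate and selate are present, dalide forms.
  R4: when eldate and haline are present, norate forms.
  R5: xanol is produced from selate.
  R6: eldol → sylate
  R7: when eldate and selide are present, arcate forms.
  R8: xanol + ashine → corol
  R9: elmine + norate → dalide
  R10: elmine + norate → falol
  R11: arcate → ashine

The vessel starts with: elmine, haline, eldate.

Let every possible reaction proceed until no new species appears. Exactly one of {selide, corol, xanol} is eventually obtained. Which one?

xanol

eldate and haline present → norate forms (R4).
elmine and norate present → falol forms (R10).
elmine and falol present → selate forms (R1).
selate present → xanol forms (R5).
No rule produces selide, and it is not given. corol would need xanol and ashine (R8), but ashine never forms.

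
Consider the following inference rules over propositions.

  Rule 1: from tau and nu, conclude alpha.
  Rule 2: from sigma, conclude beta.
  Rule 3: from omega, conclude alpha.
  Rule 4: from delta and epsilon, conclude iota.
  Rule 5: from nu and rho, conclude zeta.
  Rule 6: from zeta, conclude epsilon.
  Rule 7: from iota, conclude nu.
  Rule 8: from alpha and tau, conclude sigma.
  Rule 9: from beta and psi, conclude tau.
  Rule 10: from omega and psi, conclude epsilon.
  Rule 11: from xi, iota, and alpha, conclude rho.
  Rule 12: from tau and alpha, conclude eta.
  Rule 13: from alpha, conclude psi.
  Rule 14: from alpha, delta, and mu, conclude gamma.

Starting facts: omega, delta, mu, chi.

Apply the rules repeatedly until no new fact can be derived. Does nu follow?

Yes

From omega, Rule 3 gives alpha.
alpha holds, so psi follows (Rule 13).
omega and psi hold, so epsilon follows (Rule 10).
From delta and epsilon, Rule 4 gives iota.
From iota, Rule 7 gives nu.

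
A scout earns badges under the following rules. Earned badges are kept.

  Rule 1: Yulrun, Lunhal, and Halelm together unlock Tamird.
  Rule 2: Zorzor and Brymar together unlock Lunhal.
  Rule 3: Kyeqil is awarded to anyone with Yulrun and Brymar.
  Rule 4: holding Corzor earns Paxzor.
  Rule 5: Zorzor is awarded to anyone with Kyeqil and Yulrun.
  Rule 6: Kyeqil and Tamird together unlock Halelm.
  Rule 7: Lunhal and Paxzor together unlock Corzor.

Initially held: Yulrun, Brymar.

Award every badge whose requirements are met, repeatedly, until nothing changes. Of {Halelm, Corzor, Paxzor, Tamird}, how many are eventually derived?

Halelm would need Kyeqil and Tamird (Rule 6), but Tamird is never earned.
Corzor would need Lunhal and Paxzor (Rule 7), but Paxzor is never earned.
Paxzor would need Corzor (Rule 4), but Corzor is never earned.
Tamird would need Yulrun, Lunhal, and Halelm (Rule 1), but Halelm is never earned.
None of the 4 are reached.

0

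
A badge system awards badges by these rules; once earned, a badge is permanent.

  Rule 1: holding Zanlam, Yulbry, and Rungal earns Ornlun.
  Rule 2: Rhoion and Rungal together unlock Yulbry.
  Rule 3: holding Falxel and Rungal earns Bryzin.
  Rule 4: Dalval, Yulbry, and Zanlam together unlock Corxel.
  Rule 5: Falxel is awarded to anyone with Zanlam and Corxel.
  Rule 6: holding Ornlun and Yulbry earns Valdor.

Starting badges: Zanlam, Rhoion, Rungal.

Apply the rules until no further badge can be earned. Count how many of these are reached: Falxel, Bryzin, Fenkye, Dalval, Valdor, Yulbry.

2

With Rhoion and Rungal, Yulbry is earned (Rule 2).
With Zanlam, Yulbry, and Rungal, Ornlun is earned (Rule 1).
With Ornlun and Yulbry, Valdor is earned (Rule 6).
Falxel would need Zanlam and Corxel (Rule 5), but Corxel is never earned.
Bryzin would need Falxel and Rungal (Rule 3), but Falxel is never earned.
No rule produces Fenkye, and it is not given.
No rule produces Dalval, and it is not given.
Valdor: reached.
Yulbry: reached.
Reached: Valdor and Yulbry — 2 of the 6.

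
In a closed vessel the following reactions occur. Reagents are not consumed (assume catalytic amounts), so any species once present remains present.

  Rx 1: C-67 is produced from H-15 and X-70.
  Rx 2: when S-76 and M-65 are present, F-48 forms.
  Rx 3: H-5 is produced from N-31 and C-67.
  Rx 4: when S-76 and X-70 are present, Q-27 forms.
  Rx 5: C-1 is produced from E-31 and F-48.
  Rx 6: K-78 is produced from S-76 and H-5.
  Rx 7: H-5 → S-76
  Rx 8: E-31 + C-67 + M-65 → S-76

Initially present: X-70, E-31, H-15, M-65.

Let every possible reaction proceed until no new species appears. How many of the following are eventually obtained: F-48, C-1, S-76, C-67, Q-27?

5

H-15 and X-70 present → C-67 forms (Rx 1).
E-31, C-67, and M-65 present → S-76 forms (Rx 8).
S-76 and M-65 present → F-48 forms (Rx 2).
S-76 and X-70 present → Q-27 forms (Rx 4).
E-31 and F-48 present → C-1 forms (Rx 5).
F-48: reached.
C-1: reached.
S-76: reached.
C-67: reached.
Q-27: reached.
All 5 are reached.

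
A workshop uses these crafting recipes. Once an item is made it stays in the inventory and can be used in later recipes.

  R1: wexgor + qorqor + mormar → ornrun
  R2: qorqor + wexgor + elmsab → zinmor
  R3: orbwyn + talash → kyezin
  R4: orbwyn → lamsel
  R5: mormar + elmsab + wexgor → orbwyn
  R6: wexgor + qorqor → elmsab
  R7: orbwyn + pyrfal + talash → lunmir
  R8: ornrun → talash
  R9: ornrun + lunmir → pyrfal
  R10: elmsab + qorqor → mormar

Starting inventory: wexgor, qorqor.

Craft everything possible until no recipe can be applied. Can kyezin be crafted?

Yes

Using R6, wexgor and qorqor make elmsab.
elmsab + qorqor → mormar (R10).
mormar + elmsab + wexgor → orbwyn (R5).
wexgor + qorqor + mormar → ornrun (R1).
ornrun → talash (R8).
orbwyn + talash → kyezin (R3).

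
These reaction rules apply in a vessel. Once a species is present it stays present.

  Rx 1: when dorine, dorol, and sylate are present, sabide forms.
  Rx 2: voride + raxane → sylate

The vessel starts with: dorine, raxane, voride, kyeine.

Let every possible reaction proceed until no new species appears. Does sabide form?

sabide would need dorine, dorol, and sylate (Rx 1), but dorol never forms.

No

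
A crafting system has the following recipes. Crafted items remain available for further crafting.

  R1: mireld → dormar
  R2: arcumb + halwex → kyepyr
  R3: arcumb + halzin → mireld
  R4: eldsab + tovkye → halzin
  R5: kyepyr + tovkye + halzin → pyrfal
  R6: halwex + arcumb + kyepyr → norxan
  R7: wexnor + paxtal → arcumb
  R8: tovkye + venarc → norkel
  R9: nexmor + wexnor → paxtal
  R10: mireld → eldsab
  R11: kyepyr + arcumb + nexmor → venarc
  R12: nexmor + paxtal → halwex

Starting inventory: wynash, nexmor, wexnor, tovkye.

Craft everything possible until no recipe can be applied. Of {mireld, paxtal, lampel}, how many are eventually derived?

1

Using R9, nexmor and wexnor make paxtal.
mireld would need arcumb and halzin (R3), but halzin is never obtained.
paxtal: reached.
No rule produces lampel, and it is not given.
Reached: paxtal — 1 of the 3.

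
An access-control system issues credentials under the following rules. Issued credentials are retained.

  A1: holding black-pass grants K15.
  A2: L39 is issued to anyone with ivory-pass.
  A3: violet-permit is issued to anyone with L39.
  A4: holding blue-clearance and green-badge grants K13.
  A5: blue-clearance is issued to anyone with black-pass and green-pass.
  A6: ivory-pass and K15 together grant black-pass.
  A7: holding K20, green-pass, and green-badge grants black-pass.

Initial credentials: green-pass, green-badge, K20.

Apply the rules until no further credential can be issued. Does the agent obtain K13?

Holding K20, green-pass, and green-badge grants black-pass (A7).
Holding black-pass and green-pass grants blue-clearance (A5).
Holding blue-clearance and green-badge grants K13 (A4).

Yes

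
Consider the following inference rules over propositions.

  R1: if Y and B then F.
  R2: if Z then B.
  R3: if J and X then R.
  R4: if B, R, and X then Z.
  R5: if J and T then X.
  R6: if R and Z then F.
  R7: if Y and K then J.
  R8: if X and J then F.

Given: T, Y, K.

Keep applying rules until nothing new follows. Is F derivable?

From Y and K, R7 gives J.
J and T hold, so X follows (R5).
X and J hold, so F follows (R8).

Yes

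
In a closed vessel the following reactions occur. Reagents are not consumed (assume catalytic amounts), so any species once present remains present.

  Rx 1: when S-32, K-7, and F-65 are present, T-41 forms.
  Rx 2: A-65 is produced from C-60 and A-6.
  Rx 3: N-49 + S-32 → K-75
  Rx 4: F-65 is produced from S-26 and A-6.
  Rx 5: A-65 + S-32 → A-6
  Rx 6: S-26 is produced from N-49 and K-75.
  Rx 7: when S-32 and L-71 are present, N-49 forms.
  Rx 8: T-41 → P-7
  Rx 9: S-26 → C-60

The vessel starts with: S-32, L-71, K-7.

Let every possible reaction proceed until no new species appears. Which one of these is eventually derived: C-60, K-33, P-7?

S-32 and L-71 present → N-49 forms (Rx 7).
N-49 and S-32 present → K-75 forms (Rx 3).
N-49 and K-75 present → S-26 forms (Rx 6).
S-26 present → C-60 forms (Rx 9).
No rule produces K-33, and it is not given. P-7 would need T-41 (Rx 8), but T-41 never forms.

C-60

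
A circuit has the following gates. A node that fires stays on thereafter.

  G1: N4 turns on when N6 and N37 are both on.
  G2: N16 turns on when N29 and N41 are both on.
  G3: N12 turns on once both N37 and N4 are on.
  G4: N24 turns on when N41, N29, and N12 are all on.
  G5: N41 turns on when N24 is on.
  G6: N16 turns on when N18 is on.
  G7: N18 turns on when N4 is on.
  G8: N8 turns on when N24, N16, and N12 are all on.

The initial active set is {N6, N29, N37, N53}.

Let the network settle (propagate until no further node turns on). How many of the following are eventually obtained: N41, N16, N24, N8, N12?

2

N6 and N37 are on, so N4 turns on (G1).
G3: N37 and N4 on → N12 on.
G7: N4 on → N18 on.
N18 is on, so N16 turns on (G6).
N41 would need N24 (G5), but N24 never turns on.
N16: reached.
N24 would need N41, N29, and N12 (G4), but N41 never turns on.
N8 would need N24, N16, and N12 (G8), but N24 never turns on.
N12: reached.
Reached: N16 and N12 — 2 of the 5.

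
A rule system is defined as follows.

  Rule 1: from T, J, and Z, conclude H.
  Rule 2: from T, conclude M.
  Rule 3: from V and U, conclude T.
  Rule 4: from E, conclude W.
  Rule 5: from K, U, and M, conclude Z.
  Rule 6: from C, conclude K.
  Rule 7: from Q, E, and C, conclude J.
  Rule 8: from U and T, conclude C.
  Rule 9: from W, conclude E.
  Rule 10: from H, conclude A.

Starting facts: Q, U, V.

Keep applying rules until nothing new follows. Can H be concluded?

H would need T, J, and Z (Rule 1), but J is never established.

No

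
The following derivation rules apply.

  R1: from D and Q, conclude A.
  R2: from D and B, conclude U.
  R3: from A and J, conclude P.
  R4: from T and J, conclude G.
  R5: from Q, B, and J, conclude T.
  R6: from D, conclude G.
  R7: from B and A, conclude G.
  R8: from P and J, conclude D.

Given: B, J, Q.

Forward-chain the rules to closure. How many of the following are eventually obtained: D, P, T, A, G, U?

2

From Q, B, and J, R5 gives T.
T and J hold, so G follows (R4).
D would need P and J (R8), but P is never established.
P would need A and J (R3), but A is never established.
T: reached.
A would need D and Q (R1), but D is never established.
G: reached.
U would need D and B (R2), but D is never established.
Reached: T and G — 2 of the 6.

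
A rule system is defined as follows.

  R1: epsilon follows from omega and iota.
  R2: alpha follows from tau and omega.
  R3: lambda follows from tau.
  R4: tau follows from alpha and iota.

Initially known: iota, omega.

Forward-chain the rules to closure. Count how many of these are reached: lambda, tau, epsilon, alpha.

1

omega and iota hold, so epsilon follows (R1).
lambda would need tau (R3), but tau is never established.
tau would need alpha and iota (R4), but alpha is never established.
epsilon: reached.
alpha would need tau and omega (R2), but tau is never established.
Reached: epsilon — 1 of the 4.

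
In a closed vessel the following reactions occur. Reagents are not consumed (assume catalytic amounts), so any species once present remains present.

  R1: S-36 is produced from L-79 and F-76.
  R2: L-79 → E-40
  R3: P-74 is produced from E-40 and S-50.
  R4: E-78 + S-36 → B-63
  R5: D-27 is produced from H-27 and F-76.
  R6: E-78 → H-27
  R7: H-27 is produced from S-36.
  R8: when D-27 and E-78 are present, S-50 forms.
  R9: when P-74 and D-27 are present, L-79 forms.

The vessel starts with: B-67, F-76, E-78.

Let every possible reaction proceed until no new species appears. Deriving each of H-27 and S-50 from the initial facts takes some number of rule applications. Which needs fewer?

H-27

H-27: E-78 present → H-27 forms (R6). [1 rule application]
S-50: E-78 present → H-27 forms (R6). H-27 and F-76 present → D-27 forms (R5). D-27 and E-78 present → S-50 forms (R8). [3 rule applications]
H-27 needs fewer.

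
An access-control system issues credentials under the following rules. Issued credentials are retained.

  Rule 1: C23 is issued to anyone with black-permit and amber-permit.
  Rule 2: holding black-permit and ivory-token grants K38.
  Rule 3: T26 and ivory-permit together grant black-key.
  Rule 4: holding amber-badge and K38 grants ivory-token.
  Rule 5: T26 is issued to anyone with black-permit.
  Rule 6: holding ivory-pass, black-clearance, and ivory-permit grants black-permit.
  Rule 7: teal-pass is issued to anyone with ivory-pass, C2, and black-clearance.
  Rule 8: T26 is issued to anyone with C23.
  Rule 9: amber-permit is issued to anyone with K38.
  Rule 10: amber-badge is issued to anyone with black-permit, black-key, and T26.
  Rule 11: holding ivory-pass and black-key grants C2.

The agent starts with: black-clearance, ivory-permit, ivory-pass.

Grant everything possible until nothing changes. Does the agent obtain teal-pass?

Yes

Holding ivory-pass, black-clearance, and ivory-permit grants black-permit (Rule 6).
Holding black-permit grants T26 (Rule 5).
Holding T26 and ivory-permit grants black-key (Rule 3).
Holding ivory-pass and black-key grants C2 (Rule 11).
Holding ivory-pass, C2, and black-clearance grants teal-pass (Rule 7).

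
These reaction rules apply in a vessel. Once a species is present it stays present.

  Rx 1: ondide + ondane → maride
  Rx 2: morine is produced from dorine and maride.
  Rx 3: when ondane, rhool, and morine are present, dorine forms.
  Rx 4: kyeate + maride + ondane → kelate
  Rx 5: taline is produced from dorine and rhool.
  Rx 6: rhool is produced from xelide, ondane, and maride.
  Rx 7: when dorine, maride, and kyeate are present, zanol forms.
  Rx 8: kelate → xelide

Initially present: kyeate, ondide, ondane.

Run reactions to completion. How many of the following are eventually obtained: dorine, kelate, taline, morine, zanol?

ondide and ondane present → maride forms (Rx 1).
kyeate, maride, and ondane present → kelate forms (Rx 4).
dorine would need ondane, rhool, and morine (Rx 3), but morine never forms.
kelate: reached.
taline would need dorine and rhool (Rx 5), but dorine never forms.
morine would need dorine and maride (Rx 2), but dorine never forms.
zanol would need dorine, maride, and kyeate (Rx 7), but dorine never forms.
Reached: kelate — 1 of the 5.

1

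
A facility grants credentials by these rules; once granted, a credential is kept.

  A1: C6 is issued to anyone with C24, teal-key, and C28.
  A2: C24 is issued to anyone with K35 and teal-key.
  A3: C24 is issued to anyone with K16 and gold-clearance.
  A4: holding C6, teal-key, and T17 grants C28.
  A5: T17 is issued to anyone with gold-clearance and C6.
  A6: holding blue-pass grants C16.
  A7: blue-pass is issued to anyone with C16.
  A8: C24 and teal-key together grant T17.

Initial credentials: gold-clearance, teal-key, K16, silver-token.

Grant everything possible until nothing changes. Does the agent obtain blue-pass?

No

blue-pass would need C16 (A7), but C16 is never granted.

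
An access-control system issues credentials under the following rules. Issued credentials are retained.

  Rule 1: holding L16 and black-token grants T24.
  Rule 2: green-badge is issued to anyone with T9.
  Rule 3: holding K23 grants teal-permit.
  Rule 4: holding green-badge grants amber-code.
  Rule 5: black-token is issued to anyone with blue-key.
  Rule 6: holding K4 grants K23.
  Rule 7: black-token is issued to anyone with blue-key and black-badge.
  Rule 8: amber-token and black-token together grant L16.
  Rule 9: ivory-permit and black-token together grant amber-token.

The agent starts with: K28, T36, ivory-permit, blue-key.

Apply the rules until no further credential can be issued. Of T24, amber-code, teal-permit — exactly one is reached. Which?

Holding blue-key grants black-token (Rule 5).
Holding ivory-permit and black-token grants amber-token (Rule 9).
Holding amber-token and black-token grants L16 (Rule 8).
Holding L16 and black-token grants T24 (Rule 1).
amber-code would need green-badge (Rule 4), but green-badge is never granted. teal-permit would need K23 (Rule 3), but K23 is never granted.

T24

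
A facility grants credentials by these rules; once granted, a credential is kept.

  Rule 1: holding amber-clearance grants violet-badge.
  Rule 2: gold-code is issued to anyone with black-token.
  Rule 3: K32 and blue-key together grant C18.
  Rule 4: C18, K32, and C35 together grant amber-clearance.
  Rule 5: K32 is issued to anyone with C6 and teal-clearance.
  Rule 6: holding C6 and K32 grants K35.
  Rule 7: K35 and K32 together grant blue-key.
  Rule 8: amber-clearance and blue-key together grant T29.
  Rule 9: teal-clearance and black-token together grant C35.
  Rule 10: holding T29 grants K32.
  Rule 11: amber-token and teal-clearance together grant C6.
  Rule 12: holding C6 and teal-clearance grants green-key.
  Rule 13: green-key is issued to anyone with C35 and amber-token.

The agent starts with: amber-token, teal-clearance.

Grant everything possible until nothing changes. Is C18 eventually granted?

Yes

Holding amber-token and teal-clearance grants C6 (Rule 11).
Holding C6 and teal-clearance grants K32 (Rule 5).
Holding C6 and K32 grants K35 (Rule 6).
Holding K35 and K32 grants blue-key (Rule 7).
Holding K32 and blue-key grants C18 (Rule 3).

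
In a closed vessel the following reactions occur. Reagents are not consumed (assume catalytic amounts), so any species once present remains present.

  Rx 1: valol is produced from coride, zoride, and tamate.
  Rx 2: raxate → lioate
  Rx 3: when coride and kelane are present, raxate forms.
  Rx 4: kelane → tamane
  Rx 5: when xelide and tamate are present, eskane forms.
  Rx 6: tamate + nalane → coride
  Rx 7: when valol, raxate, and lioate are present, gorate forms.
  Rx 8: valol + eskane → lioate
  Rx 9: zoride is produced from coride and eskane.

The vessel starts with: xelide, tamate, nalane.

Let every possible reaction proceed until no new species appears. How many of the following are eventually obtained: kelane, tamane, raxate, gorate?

0

No rule produces kelane, and it is not given.
tamane would need kelane (Rx 4), but kelane never forms.
raxate would need coride and kelane (Rx 3), but kelane never forms.
gorate would need valol, raxate, and lioate (Rx 7), but raxate never forms.
None of the 4 are reached.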